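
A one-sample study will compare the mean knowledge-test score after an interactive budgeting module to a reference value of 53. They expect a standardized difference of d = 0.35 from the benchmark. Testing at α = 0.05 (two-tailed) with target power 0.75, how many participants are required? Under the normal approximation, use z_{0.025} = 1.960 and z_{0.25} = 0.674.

For a one-sample test: n = ((z_{α/2} + z_β) / d)².
z_{α/2} + z_β = 1.960 + 0.674 = 2.634.
n = (2.634 / 0.35)² = 7.526² = 56.64.
Round up.

n = 57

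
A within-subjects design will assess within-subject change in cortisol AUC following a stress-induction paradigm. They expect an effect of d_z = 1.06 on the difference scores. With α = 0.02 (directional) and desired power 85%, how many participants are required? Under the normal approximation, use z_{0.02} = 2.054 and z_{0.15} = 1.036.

For a paired (one-sample on differences) test: n = ((z_{α} + z_β) / d)².
z_{α} + z_β = 2.054 + 1.036 = 3.090.
n = (3.090 / 1.06)² = 2.915² = 8.50.
Round up.

n = 9 pairs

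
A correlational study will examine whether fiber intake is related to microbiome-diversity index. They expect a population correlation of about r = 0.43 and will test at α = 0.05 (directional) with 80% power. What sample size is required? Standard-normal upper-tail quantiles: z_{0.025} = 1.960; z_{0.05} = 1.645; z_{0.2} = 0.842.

Fisher's z: C = ½·ln((1+r)/(1−r)) = ½·ln(2.5088) = 0.4599.
n = ((z_{α} + z_β)/C)² + 3.
(1.645 + 0.842) / 0.4599 = 2.487 / 0.4599 = 5.408.
n = 5.408² + 3 = 29.24 + 3 = 32.2.
Round up.

n = 33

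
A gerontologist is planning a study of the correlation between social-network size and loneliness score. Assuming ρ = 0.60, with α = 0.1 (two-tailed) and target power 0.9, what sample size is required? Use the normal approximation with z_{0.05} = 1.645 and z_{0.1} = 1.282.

Fisher's z: C = ½·ln((1+r)/(1−r)) = ½·ln(4.0000) = 0.6931.
n = ((z_{α/2} + z_β)/C)² + 3.
(1.645 + 1.282) / 0.6931 = 2.927 / 0.6931 = 4.223.
n = 4.223² + 3 = 17.83 + 3 = 20.8.
Round up.

n = 21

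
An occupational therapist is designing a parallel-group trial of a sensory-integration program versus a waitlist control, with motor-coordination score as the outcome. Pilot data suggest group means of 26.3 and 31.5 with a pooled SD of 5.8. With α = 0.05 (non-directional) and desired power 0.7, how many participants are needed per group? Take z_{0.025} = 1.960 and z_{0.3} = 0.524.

Cohen's d = |M₁ − M₂| / SD_pooled = |26.3 − 31.5| / 5.8 = 5.2 / 5.8 = 0.897.
For two independent groups with equal n: n = 2·((z_{α/2} + z_β) / d)².
z_{α/2} + z_β = 1.960 + 0.524 = 2.484.
n = 2 × (2.484 / 0.897)² = 2 × 2.769² = 2 × 7.67 = 15.3.
Round up to the next whole participant.

n = 16 per group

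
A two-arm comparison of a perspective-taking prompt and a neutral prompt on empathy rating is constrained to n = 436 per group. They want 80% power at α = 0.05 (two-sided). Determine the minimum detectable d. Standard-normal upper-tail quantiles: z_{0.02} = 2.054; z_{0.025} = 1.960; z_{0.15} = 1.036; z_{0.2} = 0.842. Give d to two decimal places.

For two independent groups of n = 436 each: d_min = (z_{α/2} + z_β)·√(2/n).
z-sum = 1.960 + 0.842 = 2.802.
d_min = 2.802 × √(2/436) = 2.802 × 0.0677 = 0.190.

d_min ≈ 0.19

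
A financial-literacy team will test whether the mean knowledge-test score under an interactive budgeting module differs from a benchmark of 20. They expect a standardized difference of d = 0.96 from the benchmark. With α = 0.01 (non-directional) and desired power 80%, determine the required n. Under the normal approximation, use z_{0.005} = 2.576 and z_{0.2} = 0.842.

n = 13

For a one-sample test: n = ((z_{α/2} + z_β) / d)².
z_{α/2} + z_β = 2.576 + 0.842 = 3.418.
n = (3.418 / 0.96)² = 3.560² = 12.68.
Round up.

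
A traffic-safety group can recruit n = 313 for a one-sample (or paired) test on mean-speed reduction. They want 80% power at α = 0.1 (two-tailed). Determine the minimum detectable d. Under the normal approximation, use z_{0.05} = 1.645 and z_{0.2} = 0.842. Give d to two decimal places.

For a single sample (or paired design) of n = 313: d_min = (z_{α/2} + z_β)/√n.
z-sum = 1.645 + 0.842 = 2.487.
d_min = 2.487 / √313 = 2.487 / 17.692 = 0.141.

d_min ≈ 0.14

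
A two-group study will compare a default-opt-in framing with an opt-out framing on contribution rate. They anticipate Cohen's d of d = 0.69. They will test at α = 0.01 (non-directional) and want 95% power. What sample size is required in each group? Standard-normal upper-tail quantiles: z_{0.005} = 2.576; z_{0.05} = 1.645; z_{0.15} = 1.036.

For two independent groups with equal n: n = 2·((z_{α/2} + z_β) / d)².
z_{α/2} + z_β = 2.576 + 1.645 = 4.221.
n = 2 × (4.221 / 0.69)² = 2 × 6.117² = 2 × 37.42 = 74.8.
Round up to the next whole participant.

n = 75 per group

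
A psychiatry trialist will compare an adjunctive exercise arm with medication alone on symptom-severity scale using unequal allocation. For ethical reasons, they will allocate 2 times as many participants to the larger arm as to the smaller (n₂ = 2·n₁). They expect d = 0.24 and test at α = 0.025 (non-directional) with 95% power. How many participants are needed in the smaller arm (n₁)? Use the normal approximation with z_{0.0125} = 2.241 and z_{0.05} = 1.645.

n₁ = 394

With allocation ratio k = n₂/n₁ = 2, Var(x̄₁−x̄₂) = σ²(1/n₁ + 1/(k·n₁)) = σ²·(k+1)/(k·n₁).
So n₁ = (1 + 1/k)·((z_{α/2} + z_β)/d)² = 1.500 × (3.886/0.24)².
n₁ = 1.500 × 262.17 = 393.3.
Round up: n₁ = 394, giving n₂ = 2 × 394 = 788.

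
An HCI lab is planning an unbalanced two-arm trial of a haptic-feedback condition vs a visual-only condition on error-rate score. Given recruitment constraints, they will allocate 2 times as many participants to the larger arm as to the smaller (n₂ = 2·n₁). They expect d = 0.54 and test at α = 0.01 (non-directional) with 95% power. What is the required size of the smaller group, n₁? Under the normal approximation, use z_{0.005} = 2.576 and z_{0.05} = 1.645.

n₁ = 92

With allocation ratio k = n₂/n₁ = 2, Var(x̄₁−x̄₂) = σ²(1/n₁ + 1/(k·n₁)) = σ²·(k+1)/(k·n₁).
So n₁ = (1 + 1/k)·((z_{α/2} + z_β)/d)² = 1.500 × (4.221/0.54)².
n₁ = 1.500 × 61.10 = 91.7.
Round up: n₁ = 92, giving n₂ = 2 × 92 = 184.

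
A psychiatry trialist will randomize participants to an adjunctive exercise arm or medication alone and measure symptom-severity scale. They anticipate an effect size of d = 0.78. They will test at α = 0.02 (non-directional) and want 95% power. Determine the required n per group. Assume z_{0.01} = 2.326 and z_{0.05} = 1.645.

For two independent groups with equal n: n = 2·((z_{α/2} + z_β) / d)².
z_{α/2} + z_β = 2.326 + 1.645 = 3.971.
n = 2 × (3.971 / 0.78)² = 2 × 5.091² = 2 × 25.92 = 51.8.
Round up to the next whole participant.

n = 52 per group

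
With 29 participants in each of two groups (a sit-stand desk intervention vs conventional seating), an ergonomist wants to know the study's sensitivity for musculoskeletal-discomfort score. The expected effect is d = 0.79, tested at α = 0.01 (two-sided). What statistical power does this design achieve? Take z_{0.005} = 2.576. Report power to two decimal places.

power ≈ 0.67

For two equal groups, power = Φ(d·√(n/2) − z_{α/2}).
d·√(n/2) = 0.79 × √(29/2) = 0.79 × 3.808 = 3.008.
z_β = 3.008 − 2.576 = 0.432.
Power = Φ(0.432) = 0.667.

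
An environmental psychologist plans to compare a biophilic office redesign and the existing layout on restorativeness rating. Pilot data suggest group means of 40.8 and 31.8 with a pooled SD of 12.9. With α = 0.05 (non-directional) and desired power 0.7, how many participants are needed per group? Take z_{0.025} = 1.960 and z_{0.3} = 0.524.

Cohen's d = |M₁ − M₂| / SD_pooled = |40.8 − 31.8| / 12.9 = 9.0 / 12.9 = 0.698.
For two independent groups with equal n: n = 2·((z_{α/2} + z_β) / d)².
z_{α/2} + z_β = 1.960 + 0.524 = 2.484.
n = 2 × (2.484 / 0.698)² = 2 × 3.559² = 2 × 12.66 = 25.3.
Round up to the next whole participant.

n = 26 per group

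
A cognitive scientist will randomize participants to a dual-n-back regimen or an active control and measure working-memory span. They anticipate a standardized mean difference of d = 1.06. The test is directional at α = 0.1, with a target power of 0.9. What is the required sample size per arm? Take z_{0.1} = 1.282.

n = 12 per group

For two independent groups with equal n: n = 2·((z_{α} + z_β) / d)².
z_{α} + z_β = 1.282 + 1.282 = 2.564.
n = 2 × (2.564 / 1.06)² = 2 × 2.419² = 2 × 5.85 = 11.7.
Round up to the next whole participant.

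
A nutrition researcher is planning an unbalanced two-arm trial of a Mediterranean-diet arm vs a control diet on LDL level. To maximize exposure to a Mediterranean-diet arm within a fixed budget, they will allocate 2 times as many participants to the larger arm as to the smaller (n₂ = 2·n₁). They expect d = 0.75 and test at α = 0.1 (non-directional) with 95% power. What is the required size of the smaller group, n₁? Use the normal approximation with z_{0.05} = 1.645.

n₁ = 29

With allocation ratio k = n₂/n₁ = 2, Var(x̄₁−x̄₂) = σ²(1/n₁ + 1/(k·n₁)) = σ²·(k+1)/(k·n₁).
So n₁ = (1 + 1/k)·((z_{α/2} + z_β)/d)² = 1.500 × (3.290/0.75)².
n₁ = 1.500 × 19.24 = 28.9.
Round up: n₁ = 29, giving n₂ = 2 × 29 = 58.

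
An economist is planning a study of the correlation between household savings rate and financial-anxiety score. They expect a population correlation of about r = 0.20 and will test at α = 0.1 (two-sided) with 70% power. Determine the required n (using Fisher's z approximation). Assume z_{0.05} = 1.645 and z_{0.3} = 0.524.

Fisher's z: C = ½·ln((1+r)/(1−r)) = ½·ln(1.5000) = 0.2027.
n = ((z_{α/2} + z_β)/C)² + 3.
(1.645 + 0.524) / 0.2027 = 2.169 / 0.2027 = 10.701.
n = 10.701² + 3 = 114.50 + 3 = 117.5.
Round up.

n = 118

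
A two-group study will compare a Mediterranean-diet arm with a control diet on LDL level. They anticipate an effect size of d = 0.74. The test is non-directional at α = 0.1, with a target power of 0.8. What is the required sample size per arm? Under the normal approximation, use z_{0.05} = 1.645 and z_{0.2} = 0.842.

n = 23 per group

For two independent groups with equal n: n = 2·((z_{α/2} + z_β) / d)².
z_{α/2} + z_β = 1.645 + 0.842 = 2.487.
n = 2 × (2.487 / 0.74)² = 2 × 3.361² = 2 × 11.30 = 22.6.
Round up to the next whole participant.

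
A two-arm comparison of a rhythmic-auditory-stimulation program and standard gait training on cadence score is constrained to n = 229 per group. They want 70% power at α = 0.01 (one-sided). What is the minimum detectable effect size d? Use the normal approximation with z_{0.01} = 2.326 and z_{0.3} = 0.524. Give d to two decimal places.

d_min ≈ 0.27

For two independent groups of n = 229 each: d_min = (z_{α} + z_β)·√(2/n).
z-sum = 2.326 + 0.524 = 2.850.
d_min = 2.850 × √(2/229) = 2.850 × 0.0935 = 0.266.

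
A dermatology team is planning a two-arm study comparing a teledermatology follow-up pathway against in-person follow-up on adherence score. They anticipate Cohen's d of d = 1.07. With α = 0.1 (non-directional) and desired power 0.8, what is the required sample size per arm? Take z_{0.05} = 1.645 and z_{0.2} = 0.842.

For two independent groups with equal n: n = 2·((z_{α/2} + z_β) / d)².
z_{α/2} + z_β = 1.645 + 0.842 = 2.487.
n = 2 × (2.487 / 1.07)² = 2 × 2.324² = 2 × 5.40 = 10.8.
Round up to the next whole participant.

n = 11 per group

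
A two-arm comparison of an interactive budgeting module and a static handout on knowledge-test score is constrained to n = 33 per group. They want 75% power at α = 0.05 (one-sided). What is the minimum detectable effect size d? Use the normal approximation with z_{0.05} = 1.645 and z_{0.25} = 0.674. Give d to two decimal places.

For two independent groups of n = 33 each: d_min = (z_{α} + z_β)·√(2/n).
z-sum = 1.645 + 0.674 = 2.319.
d_min = 2.319 × √(2/33) = 2.319 × 0.2462 = 0.571.

d_min ≈ 0.57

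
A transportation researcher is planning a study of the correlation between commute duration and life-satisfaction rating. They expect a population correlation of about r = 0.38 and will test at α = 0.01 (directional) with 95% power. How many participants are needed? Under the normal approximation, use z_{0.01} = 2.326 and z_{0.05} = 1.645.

n = 102

Fisher's z: C = ½·ln((1+r)/(1−r)) = ½·ln(2.2258) = 0.4001.
n = ((z_{α} + z_β)/C)² + 3.
(2.326 + 1.645) / 0.4001 = 3.971 / 0.4001 = 9.925.
n = 9.925² + 3 = 98.51 + 3 = 101.5.
Round up.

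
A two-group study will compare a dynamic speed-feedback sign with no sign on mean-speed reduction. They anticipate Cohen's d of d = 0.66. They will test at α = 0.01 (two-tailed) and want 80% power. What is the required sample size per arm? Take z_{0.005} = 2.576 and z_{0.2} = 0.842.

For two independent groups with equal n: n = 2·((z_{α/2} + z_β) / d)².
z_{α/2} + z_β = 2.576 + 0.842 = 3.418.
n = 2 × (3.418 / 0.66)² = 2 × 5.179² = 2 × 26.82 = 53.6.
Round up to the next whole participant.

n = 54 per group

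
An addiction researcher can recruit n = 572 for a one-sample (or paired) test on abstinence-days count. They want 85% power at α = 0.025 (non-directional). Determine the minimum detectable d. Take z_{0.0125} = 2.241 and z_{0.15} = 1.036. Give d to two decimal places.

For a single sample (or paired design) of n = 572: d_min = (z_{α/2} + z_β)/√n.
z-sum = 2.241 + 1.036 = 3.277.
d_min = 3.277 / √572 = 3.277 / 23.917 = 0.137.

d_min ≈ 0.14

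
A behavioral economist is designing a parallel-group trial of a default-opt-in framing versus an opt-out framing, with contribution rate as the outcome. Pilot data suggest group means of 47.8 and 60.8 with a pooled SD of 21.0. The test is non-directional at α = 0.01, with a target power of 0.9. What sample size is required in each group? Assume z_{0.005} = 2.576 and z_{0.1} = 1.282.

n = 78 per group

Cohen's d = |M₁ − M₂| / SD_pooled = |47.8 − 60.8| / 21.0 = 13.0 / 21.0 = 0.619.
For two independent groups with equal n: n = 2·((z_{α/2} + z_β) / d)².
z_{α/2} + z_β = 2.576 + 1.282 = 3.858.
n = 2 × (3.858 / 0.619)² = 2 × 6.233² = 2 × 38.85 = 77.7.
Round up to the next whole participant.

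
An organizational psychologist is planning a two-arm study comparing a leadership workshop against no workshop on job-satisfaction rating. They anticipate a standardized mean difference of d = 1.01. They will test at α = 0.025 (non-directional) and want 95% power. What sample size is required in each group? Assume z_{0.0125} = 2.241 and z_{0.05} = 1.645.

n = 30 per group

For two independent groups with equal n: n = 2·((z_{α/2} + z_β) / d)².
z_{α/2} + z_β = 2.241 + 1.645 = 3.886.
n = 2 × (3.886 / 1.01)² = 2 × 3.848² = 2 × 14.80 = 29.6.
Round up to the next whole participant.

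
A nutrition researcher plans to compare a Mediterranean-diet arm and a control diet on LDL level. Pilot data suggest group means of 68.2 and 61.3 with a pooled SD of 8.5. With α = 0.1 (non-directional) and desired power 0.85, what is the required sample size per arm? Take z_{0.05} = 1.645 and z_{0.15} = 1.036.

n = 22 per group

Cohen's d = |M₁ − M₂| / SD_pooled = |68.2 − 61.3| / 8.5 = 6.9 / 8.5 = 0.812.
For two independent groups with equal n: n = 2·((z_{α/2} + z_β) / d)².
z_{α/2} + z_β = 1.645 + 1.036 = 2.681.
n = 2 × (2.681 / 0.812)² = 2 × 3.302² = 2 × 10.90 = 21.8.
Round up to the next whole participant.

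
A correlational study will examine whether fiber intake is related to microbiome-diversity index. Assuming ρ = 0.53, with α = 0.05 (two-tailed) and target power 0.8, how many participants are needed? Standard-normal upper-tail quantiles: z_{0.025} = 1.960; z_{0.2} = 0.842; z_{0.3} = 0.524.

Fisher's z: C = ½·ln((1+r)/(1−r)) = ½·ln(3.2553) = 0.5901.
n = ((z_{α/2} + z_β)/C)² + 3.
(1.960 + 0.842) / 0.5901 = 2.802 / 0.5901 = 4.748.
n = 4.748² + 3 = 22.55 + 3 = 25.5.
Round up.

n = 26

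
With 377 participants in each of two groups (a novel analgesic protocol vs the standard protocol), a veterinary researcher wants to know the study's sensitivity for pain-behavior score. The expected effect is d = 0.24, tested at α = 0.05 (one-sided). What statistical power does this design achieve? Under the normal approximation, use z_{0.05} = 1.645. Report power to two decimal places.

power ≈ 0.95

For two equal groups, power = Φ(d·√(n/2) − z_{α}).
d·√(n/2) = 0.24 × √(377/2) = 0.24 × 13.730 = 3.295.
z_β = 3.295 − 1.645 = 1.650.
Power = Φ(1.650) = 0.951.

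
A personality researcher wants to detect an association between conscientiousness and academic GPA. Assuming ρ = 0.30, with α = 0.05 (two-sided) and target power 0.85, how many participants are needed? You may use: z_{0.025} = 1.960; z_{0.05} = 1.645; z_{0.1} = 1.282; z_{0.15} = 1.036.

n = 97

Fisher's z: C = ½·ln((1+r)/(1−r)) = ½·ln(1.8571) = 0.3095.
n = ((z_{α/2} + z_β)/C)² + 3.
(1.960 + 1.036) / 0.3095 = 2.996 / 0.3095 = 9.680.
n = 9.680² + 3 = 93.70 + 3 = 96.7.
Round up.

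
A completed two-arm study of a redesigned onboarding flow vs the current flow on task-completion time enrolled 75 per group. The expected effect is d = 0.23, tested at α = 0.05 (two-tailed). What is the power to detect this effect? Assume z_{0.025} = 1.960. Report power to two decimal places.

For two equal groups, power = Φ(d·√(n/2) − z_{α/2}).
d·√(n/2) = 0.23 × √(75/2) = 0.23 × 6.124 = 1.408.
z_β = 1.408 − 1.960 = -0.552.
Power = Φ(-0.552) = 0.291.

power ≈ 0.29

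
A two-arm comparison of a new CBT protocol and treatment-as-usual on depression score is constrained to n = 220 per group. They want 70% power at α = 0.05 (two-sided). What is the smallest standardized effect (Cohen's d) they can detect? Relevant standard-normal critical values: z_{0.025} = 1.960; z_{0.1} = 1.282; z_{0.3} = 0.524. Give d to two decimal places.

For two independent groups of n = 220 each: d_min = (z_{α/2} + z_β)·√(2/n).
z-sum = 1.960 + 0.524 = 2.484.
d_min = 2.484 × √(2/220) = 2.484 × 0.0953 = 0.237.

d_min ≈ 0.24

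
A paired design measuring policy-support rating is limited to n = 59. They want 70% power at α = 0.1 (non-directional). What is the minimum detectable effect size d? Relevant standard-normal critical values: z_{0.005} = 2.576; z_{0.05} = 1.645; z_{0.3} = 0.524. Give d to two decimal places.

d_min ≈ 0.28

For a single sample (or paired design) of n = 59: d_min = (z_{α/2} + z_β)/√n.
z-sum = 1.645 + 0.524 = 2.169.
d_min = 2.169 / √59 = 2.169 / 7.681 = 0.282.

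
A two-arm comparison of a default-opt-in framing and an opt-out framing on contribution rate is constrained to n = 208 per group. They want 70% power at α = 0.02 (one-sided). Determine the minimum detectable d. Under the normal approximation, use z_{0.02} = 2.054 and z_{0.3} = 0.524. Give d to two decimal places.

d_min ≈ 0.25

For two independent groups of n = 208 each: d_min = (z_{α} + z_β)·√(2/n).
z-sum = 2.054 + 0.524 = 2.578.
d_min = 2.578 × √(2/208) = 2.578 × 0.0981 = 0.253.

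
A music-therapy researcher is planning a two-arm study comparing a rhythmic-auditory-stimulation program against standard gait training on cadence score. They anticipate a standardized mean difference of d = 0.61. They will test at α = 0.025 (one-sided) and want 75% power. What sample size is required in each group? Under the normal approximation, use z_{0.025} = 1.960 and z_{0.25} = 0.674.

For two independent groups with equal n: n = 2·((z_{α} + z_β) / d)².
z_{α} + z_β = 1.960 + 0.674 = 2.634.
n = 2 × (2.634 / 0.61)² = 2 × 4.318² = 2 × 18.65 = 37.3.
Round up to the next whole participant.

n = 38 per group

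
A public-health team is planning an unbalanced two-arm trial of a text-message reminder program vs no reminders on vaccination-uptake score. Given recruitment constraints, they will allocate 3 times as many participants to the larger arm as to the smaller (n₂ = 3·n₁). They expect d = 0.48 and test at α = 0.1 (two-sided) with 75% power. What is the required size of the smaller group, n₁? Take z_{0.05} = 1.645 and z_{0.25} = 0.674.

With allocation ratio k = n₂/n₁ = 3, Var(x̄₁−x̄₂) = σ²(1/n₁ + 1/(k·n₁)) = σ²·(k+1)/(k·n₁).
So n₁ = (1 + 1/k)·((z_{α/2} + z_β)/d)² = 1.333 × (2.319/0.48)².
n₁ = 1.333 × 23.34 = 31.1.
Round up: n₁ = 32, giving n₂ = 3 × 32 = 96.

n₁ = 32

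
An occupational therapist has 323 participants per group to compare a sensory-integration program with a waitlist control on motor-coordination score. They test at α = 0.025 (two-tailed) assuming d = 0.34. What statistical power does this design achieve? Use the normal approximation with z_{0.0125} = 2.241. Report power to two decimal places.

power ≈ 0.98

For two equal groups, power = Φ(d·√(n/2) − z_{α/2}).
d·√(n/2) = 0.34 × √(323/2) = 0.34 × 12.708 = 4.321.
z_β = 4.321 − 2.241 = 2.080.
Power = Φ(2.080) = 0.981.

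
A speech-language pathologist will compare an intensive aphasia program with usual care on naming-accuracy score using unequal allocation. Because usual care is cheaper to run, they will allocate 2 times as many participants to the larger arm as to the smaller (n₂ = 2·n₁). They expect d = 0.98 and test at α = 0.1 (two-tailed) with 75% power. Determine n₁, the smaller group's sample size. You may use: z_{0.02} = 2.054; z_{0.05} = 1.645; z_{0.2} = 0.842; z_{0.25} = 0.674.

n₁ = 9

With allocation ratio k = n₂/n₁ = 2, Var(x̄₁−x̄₂) = σ²(1/n₁ + 1/(k·n₁)) = σ²·(k+1)/(k·n₁).
So n₁ = (1 + 1/k)·((z_{α/2} + z_β)/d)² = 1.500 × (2.319/0.98)².
n₁ = 1.500 × 5.60 = 8.4.
Round up: n₁ = 9, giving n₂ = 2 × 9 = 18.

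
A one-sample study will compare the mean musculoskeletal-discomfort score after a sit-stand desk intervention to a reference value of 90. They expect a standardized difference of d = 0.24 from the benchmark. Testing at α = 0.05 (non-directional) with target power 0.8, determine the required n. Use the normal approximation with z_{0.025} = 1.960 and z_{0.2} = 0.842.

For a one-sample test: n = ((z_{α/2} + z_β) / d)².
z_{α/2} + z_β = 1.960 + 0.842 = 2.802.
n = (2.802 / 0.24)² = 11.675² = 136.31.
Round up.

n = 137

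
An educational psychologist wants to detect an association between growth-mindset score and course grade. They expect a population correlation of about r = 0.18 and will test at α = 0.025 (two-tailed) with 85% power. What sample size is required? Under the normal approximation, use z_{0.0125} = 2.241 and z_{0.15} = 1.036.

Fisher's z: C = ½·ln((1+r)/(1−r)) = ½·ln(1.4390) = 0.1820.
n = ((z_{α/2} + z_β)/C)² + 3.
(2.241 + 1.036) / 0.1820 = 3.277 / 0.1820 = 18.005.
n = 18.005² + 3 = 324.20 + 3 = 327.2.
Round up.

n = 328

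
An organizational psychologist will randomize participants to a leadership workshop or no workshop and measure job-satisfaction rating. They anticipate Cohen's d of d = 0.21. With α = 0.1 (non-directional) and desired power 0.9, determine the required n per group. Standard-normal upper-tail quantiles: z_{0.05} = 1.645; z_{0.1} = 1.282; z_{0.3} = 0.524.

n = 389 per group

For two independent groups with equal n: n = 2·((z_{α/2} + z_β) / d)².
z_{α/2} + z_β = 1.645 + 1.282 = 2.927.
n = 2 × (2.927 / 0.21)² = 2 × 13.938² = 2 × 194.27 = 388.5.
Round up to the next whole participant.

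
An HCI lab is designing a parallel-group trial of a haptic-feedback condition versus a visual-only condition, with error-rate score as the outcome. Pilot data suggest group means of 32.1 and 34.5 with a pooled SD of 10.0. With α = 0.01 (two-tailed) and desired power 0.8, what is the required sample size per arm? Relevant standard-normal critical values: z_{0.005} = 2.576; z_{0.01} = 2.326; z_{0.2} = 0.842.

Cohen's d = |M₁ − M₂| / SD_pooled = |32.1 − 34.5| / 10.0 = 2.4 / 10.0 = 0.240.
For two independent groups with equal n: n = 2·((z_{α/2} + z_β) / d)².
z_{α/2} + z_β = 2.576 + 0.842 = 3.418.
n = 2 × (3.418 / 0.240)² = 2 × 14.242² = 2 × 202.83 = 405.7.
Round up to the next whole participant.

n = 406 per group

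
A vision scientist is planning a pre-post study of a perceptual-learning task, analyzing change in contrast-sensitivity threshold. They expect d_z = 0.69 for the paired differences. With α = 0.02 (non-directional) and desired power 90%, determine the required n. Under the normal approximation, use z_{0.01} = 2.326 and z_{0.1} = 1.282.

For a paired (one-sample on differences) test: n = ((z_{α/2} + z_β) / d)².
z_{α/2} + z_β = 2.326 + 1.282 = 3.608.
n = (3.608 / 0.69)² = 5.229² = 27.34.
Round up.

n = 28 pairs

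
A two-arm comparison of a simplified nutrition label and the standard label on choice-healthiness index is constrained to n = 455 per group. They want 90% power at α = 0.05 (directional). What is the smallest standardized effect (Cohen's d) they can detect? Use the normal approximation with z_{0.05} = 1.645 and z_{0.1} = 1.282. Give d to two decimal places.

d_min ≈ 0.19

For two independent groups of n = 455 each: d_min = (z_{α} + z_β)·√(2/n).
z-sum = 1.645 + 1.282 = 2.927.
d_min = 2.927 × √(2/455) = 2.927 × 0.0663 = 0.194.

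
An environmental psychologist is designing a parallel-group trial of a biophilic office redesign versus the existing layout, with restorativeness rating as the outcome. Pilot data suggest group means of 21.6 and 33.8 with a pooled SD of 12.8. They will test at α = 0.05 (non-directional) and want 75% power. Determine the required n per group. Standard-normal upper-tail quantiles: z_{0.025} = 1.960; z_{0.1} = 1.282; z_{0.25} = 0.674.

n = 16 per group

Cohen's d = |M₁ − M₂| / SD_pooled = |21.6 − 33.8| / 12.8 = 12.2 / 12.8 = 0.953.
For two independent groups with equal n: n = 2·((z_{α/2} + z_β) / d)².
z_{α/2} + z_β = 1.960 + 0.674 = 2.634.
n = 2 × (2.634 / 0.953)² = 2 × 2.764² = 2 × 7.64 = 15.3.
Round up to the next whole participant.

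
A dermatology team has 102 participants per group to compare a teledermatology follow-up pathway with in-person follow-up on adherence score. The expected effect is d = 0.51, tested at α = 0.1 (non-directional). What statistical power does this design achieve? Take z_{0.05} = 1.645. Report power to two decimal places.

For two equal groups, power = Φ(d·√(n/2) − z_{α/2}).
d·√(n/2) = 0.51 × √(102/2) = 0.51 × 7.141 = 3.642.
z_β = 3.642 − 1.645 = 1.997.
Power = Φ(1.997) = 0.977.

power ≈ 0.98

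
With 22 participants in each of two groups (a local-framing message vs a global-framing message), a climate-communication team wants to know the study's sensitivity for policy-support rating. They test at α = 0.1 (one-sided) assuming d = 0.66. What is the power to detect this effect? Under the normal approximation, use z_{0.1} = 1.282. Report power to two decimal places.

For two equal groups, power = Φ(d·√(n/2) − z_{α}).
d·√(n/2) = 0.66 × √(22/2) = 0.66 × 3.317 = 2.189.
z_β = 2.189 − 1.282 = 0.907.
Power = Φ(0.907) = 0.818.

power ≈ 0.82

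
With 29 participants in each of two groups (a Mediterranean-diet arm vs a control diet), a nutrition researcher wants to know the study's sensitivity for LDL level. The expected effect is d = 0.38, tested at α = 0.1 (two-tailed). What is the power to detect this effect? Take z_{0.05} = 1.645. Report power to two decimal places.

power ≈ 0.42

For two equal groups, power = Φ(d·√(n/2) − z_{α/2}).
d·√(n/2) = 0.38 × √(29/2) = 0.38 × 3.808 = 1.447.
z_β = 1.447 − 1.645 = -0.198.
Power = Φ(-0.198) = 0.422.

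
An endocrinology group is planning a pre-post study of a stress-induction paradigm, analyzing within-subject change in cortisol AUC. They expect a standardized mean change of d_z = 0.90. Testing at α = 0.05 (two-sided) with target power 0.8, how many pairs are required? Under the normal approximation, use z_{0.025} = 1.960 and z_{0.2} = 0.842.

n = 10 pairs

For a paired (one-sample on differences) test: n = ((z_{α/2} + z_β) / d)².
z_{α/2} + z_β = 1.960 + 0.842 = 2.802.
n = (2.802 / 0.90)² = 3.113² = 9.69.
Round up.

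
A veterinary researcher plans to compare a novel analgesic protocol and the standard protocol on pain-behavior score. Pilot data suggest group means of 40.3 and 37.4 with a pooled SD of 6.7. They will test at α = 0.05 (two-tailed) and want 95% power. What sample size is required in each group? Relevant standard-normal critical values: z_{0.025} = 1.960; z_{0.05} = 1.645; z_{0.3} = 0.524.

Cohen's d = |M₁ − M₂| / SD_pooled = |40.3 − 37.4| / 6.7 = 2.9 / 6.7 = 0.433.
For two independent groups with equal n: n = 2·((z_{α/2} + z_β) / d)².
z_{α/2} + z_β = 1.960 + 1.645 = 3.605.
n = 2 × (3.605 / 0.433)² = 2 × 8.326² = 2 × 69.32 = 138.6.
Round up to the next whole participant.

n = 139 per group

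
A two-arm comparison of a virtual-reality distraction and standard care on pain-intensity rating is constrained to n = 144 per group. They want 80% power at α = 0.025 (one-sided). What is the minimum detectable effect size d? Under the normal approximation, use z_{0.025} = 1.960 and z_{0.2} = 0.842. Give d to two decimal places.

For two independent groups of n = 144 each: d_min = (z_{α} + z_β)·√(2/n).
z-sum = 1.960 + 0.842 = 2.802.
d_min = 2.802 × √(2/144) = 2.802 × 0.1179 = 0.330.

d_min ≈ 0.33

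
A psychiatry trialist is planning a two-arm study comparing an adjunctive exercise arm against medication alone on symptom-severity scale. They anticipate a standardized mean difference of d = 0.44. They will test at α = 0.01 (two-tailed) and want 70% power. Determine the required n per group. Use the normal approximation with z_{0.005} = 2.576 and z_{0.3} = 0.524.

n = 100 per group

For two independent groups with equal n: n = 2·((z_{α/2} + z_β) / d)².
z_{α/2} + z_β = 2.576 + 0.524 = 3.100.
n = 2 × (3.100 / 0.44)² = 2 × 7.045² = 2 × 49.64 = 99.3.
Round up to the next whole participant.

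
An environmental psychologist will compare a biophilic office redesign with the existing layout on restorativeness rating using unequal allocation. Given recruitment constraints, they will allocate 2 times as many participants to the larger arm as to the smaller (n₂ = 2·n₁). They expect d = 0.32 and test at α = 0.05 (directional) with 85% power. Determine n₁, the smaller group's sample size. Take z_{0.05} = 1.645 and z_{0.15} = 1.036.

n₁ = 106

With allocation ratio k = n₂/n₁ = 2, Var(x̄₁−x̄₂) = σ²(1/n₁ + 1/(k·n₁)) = σ²·(k+1)/(k·n₁).
So n₁ = (1 + 1/k)·((z_{α} + z_β)/d)² = 1.500 × (2.681/0.32)².
n₁ = 1.500 × 70.19 = 105.3.
Round up: n₁ = 106, giving n₂ = 2 × 106 = 212.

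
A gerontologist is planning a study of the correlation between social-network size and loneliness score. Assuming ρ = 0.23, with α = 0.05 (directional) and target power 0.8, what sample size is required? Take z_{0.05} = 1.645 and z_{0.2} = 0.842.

n = 116

Fisher's z: C = ½·ln((1+r)/(1−r)) = ½·ln(1.5974) = 0.2342.
n = ((z_{α} + z_β)/C)² + 3.
(1.645 + 0.842) / 0.2342 = 2.487 / 0.2342 = 10.619.
n = 10.619² + 3 = 112.77 + 3 = 115.8.
Round up.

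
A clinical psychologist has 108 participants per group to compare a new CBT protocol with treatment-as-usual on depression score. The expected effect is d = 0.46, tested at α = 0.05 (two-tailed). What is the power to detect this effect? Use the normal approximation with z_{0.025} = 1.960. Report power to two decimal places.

power ≈ 0.92

For two equal groups, power = Φ(d·√(n/2) − z_{α/2}).
d·√(n/2) = 0.46 × √(108/2) = 0.46 × 7.348 = 3.380.
z_β = 3.380 − 1.960 = 1.420.
Power = Φ(1.420) = 0.922.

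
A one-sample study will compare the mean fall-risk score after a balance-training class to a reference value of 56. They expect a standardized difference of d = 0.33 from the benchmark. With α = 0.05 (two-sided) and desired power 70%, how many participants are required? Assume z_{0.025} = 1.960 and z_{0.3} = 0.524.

For a one-sample test: n = ((z_{α/2} + z_β) / d)².
z_{α/2} + z_β = 1.960 + 0.524 = 2.484.
n = (2.484 / 0.33)² = 7.527² = 56.66.
Round up.

n = 57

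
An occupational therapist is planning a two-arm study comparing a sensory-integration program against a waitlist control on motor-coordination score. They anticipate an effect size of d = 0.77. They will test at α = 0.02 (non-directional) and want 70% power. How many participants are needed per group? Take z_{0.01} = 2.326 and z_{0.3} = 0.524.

For two independent groups with equal n: n = 2·((z_{α/2} + z_β) / d)².
z_{α/2} + z_β = 2.326 + 0.524 = 2.850.
n = 2 × (2.850 / 0.77)² = 2 × 3.701² = 2 × 13.70 = 27.4.
Round up to the next whole participant.

n = 28 per group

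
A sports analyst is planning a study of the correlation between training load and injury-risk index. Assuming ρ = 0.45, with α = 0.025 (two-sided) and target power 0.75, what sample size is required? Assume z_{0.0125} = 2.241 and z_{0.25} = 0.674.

Fisher's z: C = ½·ln((1+r)/(1−r)) = ½·ln(2.6364) = 0.4847.
n = ((z_{α/2} + z_β)/C)² + 3.
(2.241 + 0.674) / 0.4847 = 2.915 / 0.4847 = 6.014.
n = 6.014² + 3 = 36.17 + 3 = 39.2.
Round up.

n = 40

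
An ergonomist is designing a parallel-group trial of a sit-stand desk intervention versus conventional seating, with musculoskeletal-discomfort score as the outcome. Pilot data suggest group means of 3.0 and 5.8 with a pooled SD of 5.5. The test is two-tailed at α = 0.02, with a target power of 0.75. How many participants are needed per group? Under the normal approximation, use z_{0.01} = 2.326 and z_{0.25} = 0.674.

Cohen's d = |M₁ − M₂| / SD_pooled = |3.0 − 5.8| / 5.5 = 2.8 / 5.5 = 0.509.
For two independent groups with equal n: n = 2·((z_{α/2} + z_β) / d)².
z_{α/2} + z_β = 2.326 + 0.674 = 3.000.
n = 2 × (3.000 / 0.509)² = 2 × 5.894² = 2 × 34.74 = 69.5.
Round up to the next whole participant.

n = 70 per group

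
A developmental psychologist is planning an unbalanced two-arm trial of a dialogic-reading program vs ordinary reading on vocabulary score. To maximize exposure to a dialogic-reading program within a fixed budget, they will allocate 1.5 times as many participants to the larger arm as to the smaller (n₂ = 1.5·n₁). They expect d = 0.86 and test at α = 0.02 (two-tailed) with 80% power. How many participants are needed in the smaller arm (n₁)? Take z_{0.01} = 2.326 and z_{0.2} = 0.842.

With allocation ratio k = n₂/n₁ = 1.5, Var(x̄₁−x̄₂) = σ²(1/n₁ + 1/(k·n₁)) = σ²·(k+1)/(k·n₁).
So n₁ = (1 + 1/k)·((z_{α/2} + z_β)/d)² = 1.667 × (3.168/0.86)².
n₁ = 1.667 × 13.57 = 22.6.
Round up: n₁ = 23, giving n₂ = ⌈1.5 × 23⌉ = ⌈34.5⌉ = 35.

n₁ = 23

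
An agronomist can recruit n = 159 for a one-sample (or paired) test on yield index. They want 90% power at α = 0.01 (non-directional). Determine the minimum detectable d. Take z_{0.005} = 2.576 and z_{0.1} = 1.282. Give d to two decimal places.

d_min ≈ 0.31

For a single sample (or paired design) of n = 159: d_min = (z_{α/2} + z_β)/√n.
z-sum = 2.576 + 1.282 = 3.858.
d_min = 3.858 / √159 = 3.858 / 12.610 = 0.306.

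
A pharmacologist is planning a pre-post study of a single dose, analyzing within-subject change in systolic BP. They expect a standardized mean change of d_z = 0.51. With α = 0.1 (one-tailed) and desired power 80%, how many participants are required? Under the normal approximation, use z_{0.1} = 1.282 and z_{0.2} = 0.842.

For a paired (one-sample on differences) test: n = ((z_{α} + z_β) / d)².
z_{α} + z_β = 1.282 + 0.842 = 2.124.
n = (2.124 / 0.51)² = 4.165² = 17.34.
Round up.

n = 18 pairs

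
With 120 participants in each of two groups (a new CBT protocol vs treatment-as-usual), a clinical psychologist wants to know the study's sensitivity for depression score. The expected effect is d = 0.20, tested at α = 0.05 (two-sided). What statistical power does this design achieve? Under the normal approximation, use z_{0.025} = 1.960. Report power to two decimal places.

For two equal groups, power = Φ(d·√(n/2) − z_{α/2}).
d·√(n/2) = 0.20 × √(120/2) = 0.20 × 7.746 = 1.549.
z_β = 1.549 − 1.960 = -0.411.
Power = Φ(-0.411) = 0.341.

power ≈ 0.34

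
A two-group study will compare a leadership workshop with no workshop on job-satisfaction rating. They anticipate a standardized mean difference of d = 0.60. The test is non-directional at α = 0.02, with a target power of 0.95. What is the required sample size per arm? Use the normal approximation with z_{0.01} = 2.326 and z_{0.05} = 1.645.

n = 88 per group

For two independent groups with equal n: n = 2·((z_{α/2} + z_β) / d)².
z_{α/2} + z_β = 2.326 + 1.645 = 3.971.
n = 2 × (3.971 / 0.60)² = 2 × 6.618² = 2 × 43.80 = 87.6.
Round up to the next whole participant.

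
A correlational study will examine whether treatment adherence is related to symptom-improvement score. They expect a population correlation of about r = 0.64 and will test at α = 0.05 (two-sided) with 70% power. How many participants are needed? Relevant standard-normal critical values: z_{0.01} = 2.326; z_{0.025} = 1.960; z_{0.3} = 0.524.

n = 14

Fisher's z: C = ½·ln((1+r)/(1−r)) = ½·ln(4.5556) = 0.7582.
n = ((z_{α/2} + z_β)/C)² + 3.
(1.960 + 0.524) / 0.7582 = 2.484 / 0.7582 = 3.276.
n = 3.276² + 3 = 10.73 + 3 = 13.7.
Round up.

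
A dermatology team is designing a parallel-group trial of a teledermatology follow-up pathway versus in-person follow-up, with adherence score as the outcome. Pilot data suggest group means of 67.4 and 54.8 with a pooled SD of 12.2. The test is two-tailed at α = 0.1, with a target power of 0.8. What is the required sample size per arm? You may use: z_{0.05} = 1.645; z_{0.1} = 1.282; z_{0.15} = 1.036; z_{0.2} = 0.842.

Cohen's d = |M₁ − M₂| / SD_pooled = |67.4 − 54.8| / 12.2 = 12.6 / 12.2 = 1.033.
For two independent groups with equal n: n = 2·((z_{α/2} + z_β) / d)².
z_{α/2} + z_β = 1.645 + 0.842 = 2.487.
n = 2 × (2.487 / 1.033)² = 2 × 2.408² = 2 × 5.80 = 11.6.
Round up to the next whole participant.

n = 12 per group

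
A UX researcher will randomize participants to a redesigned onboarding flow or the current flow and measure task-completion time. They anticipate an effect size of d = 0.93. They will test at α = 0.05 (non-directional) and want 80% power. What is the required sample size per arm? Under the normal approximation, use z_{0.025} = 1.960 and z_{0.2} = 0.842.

n = 19 per group

For two independent groups with equal n: n = 2·((z_{α/2} + z_β) / d)².
z_{α/2} + z_β = 1.960 + 0.842 = 2.802.
n = 2 × (2.802 / 0.93)² = 2 × 3.013² = 2 × 9.08 = 18.2.
Round up to the next whole participant.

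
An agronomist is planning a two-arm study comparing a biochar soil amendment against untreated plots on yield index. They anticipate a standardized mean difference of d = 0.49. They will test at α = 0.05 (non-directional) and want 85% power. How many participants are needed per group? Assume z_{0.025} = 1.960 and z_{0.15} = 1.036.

n = 75 per group

For two independent groups with equal n: n = 2·((z_{α/2} + z_β) / d)².
z_{α/2} + z_β = 1.960 + 1.036 = 2.996.
n = 2 × (2.996 / 0.49)² = 2 × 6.114² = 2 × 37.38 = 74.8.
Round up to the next whole participant.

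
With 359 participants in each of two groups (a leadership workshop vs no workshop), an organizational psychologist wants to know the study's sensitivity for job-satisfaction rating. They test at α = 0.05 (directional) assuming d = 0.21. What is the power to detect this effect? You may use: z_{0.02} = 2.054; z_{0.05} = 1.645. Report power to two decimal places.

For two equal groups, power = Φ(d·√(n/2) − z_{α}).
d·√(n/2) = 0.21 × √(359/2) = 0.21 × 13.398 = 2.814.
z_β = 2.814 − 1.645 = 1.169.
Power = Φ(1.169) = 0.879.

power ≈ 0.88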